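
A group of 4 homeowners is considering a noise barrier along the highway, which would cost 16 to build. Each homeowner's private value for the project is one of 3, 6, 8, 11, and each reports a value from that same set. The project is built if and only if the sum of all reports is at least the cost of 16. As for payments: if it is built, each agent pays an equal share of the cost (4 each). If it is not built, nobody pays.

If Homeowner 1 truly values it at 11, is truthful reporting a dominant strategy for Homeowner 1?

Check each profile of the others' reports and compare truth against every alternative report.
Others report (3, 3, 3): truth gives 7, best alternative gives 7.
Others report (3, 3, 6): truth gives 7, best alternative gives 7.
Others report (3, 3, 8): truth gives 7, best alternative gives 7.
Others report (3, 3, 11): truth gives 7, best alternative gives 7.
Others report (3, 6, 3): truth gives 7, best alternative gives 7.
Others report (3, 6, 6): truth gives 7, best alternative gives 7.
(Remaining 58 profiles checked similarly; truth is weakly best in each.)
In every case the truthful report is at least as good as any alternative, so it is a dominant strategy.

Yes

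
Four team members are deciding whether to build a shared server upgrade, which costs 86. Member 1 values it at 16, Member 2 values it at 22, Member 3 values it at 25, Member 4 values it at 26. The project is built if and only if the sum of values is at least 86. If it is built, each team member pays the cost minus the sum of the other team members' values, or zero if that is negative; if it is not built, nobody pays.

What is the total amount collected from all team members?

Total value 89 ≥ cost 86, so it is built.
Member 1: others sum to 73; max(0, 86 - 73) = 13.
Member 2: others sum to 67; max(0, 86 - 67) = 19.
Member 3: others sum to 64; max(0, 86 - 64) = 22.
Member 4: others sum to 63; max(0, 86 - 63) = 23.
Total collected = 13 + 19 + 22 + 23 = 77.

77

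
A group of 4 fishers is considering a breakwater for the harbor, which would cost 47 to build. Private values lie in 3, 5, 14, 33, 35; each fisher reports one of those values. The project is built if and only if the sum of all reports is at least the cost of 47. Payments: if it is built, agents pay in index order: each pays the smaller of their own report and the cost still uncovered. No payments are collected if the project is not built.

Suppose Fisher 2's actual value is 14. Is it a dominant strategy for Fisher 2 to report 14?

Consider the case where Fisher 1 reports 3, Fisher 3 reports 5 and Fisher 4 reports 35.
Truthful report 14: project built, pays 14, utility 14 - 14 = 0.
Report 5 instead: project built, pays 5, utility 14 - 5 = 9.
Since 9 > 0, reporting 5 is strictly better here, so truthful reporting is not dominant.

No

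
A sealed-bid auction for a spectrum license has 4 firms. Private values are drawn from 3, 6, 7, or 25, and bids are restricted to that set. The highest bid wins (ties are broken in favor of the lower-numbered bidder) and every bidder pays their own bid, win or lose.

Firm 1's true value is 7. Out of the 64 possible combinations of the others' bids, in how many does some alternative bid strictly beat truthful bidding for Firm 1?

Others bid (3, 3, 3): truth gives 0; bid 3 gives 4 > 0. Violating.
Others bid (3, 3, 6): truth gives 0; bid 6 gives 1 > 0. Violating.
Others bid (3, 3, 25): truth gives -7; bid 3 gives -3 > -7. Violating.
Others bid (3, 6, 3): truth gives 0; bid 6 gives 1 > 0. Violating.
Others bid (3, 3, 7): truth gives 0; no alternative beats it.
Others bid (3, 6, 7): truth gives 0; no alternative beats it.
(Checking all 64 profiles: 45 have a profitable deviation, 19 do not.)

45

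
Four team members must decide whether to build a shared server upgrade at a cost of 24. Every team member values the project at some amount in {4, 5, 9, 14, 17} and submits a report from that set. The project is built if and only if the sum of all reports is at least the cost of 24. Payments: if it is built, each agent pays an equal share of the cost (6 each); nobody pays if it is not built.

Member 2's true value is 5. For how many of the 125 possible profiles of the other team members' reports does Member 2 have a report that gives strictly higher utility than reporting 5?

3

Others report (5, 5, 9): truth gives -1; report 4 gives 0 > -1. Violating.
Others report (5, 9, 5): truth gives -1; report 4 gives 0 > -1. Violating.
Others report (9, 5, 5): truth gives -1; report 4 gives 0 > -1. Violating.
Others report (4, 4, 4): truth gives 0; no alternative beats it.
Others report (4, 4, 5): truth gives 0; no alternative beats it.
(Checking all 125 profiles: 3 have a profitable deviation, 122 do not.)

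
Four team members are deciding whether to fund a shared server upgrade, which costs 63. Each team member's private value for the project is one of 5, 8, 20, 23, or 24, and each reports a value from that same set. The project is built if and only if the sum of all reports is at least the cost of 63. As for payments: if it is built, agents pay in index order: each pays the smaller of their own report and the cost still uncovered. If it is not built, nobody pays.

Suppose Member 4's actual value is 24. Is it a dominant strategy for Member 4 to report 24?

Check each profile of the others' reports and compare truth against every alternative report.
Others report (20, 20, 23): truth gives 24, best alternative gives 24.
Others report (20, 20, 24): truth gives 24, best alternative gives 24.
Others report (20, 23, 20): truth gives 24, best alternative gives 24.
Others report (20, 23, 23): truth gives 24, best alternative gives 24.
Others report (20, 23, 24): truth gives 24, best alternative gives 24.
Others report (20, 24, 20): truth gives 24, best alternative gives 24.
(Remaining 119 profiles checked similarly; truth is weakly best in each.)
In every case the truthful report is at least as good as any alternative, so it is a dominant strategy.

Yes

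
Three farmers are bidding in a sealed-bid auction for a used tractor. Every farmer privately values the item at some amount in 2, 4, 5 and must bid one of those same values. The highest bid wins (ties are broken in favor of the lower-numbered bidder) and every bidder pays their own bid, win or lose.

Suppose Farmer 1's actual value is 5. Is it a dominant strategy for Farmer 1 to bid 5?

No

Consider the case where Farmer 2 bids 2 and Farmer 3 bids 2.
Truthful bid 5: wins, pays 5, utility 5 - 5 = 0.
Bid 2 instead: wins, pays 2, utility 5 - 2 = 3.
Since 3 > 0, bidding 2 is strictly better here, so truthful bidding is not dominant.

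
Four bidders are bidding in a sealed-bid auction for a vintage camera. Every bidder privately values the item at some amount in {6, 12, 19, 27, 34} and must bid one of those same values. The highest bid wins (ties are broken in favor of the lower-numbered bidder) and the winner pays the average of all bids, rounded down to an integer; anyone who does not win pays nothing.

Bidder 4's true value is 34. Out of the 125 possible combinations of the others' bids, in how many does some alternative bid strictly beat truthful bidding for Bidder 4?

Others bid (6, 6, 6): truth gives 21; bid 12 gives 27 > 21. Violating.
Others bid (6, 6, 12): truth gives 20; bid 19 gives 24 > 20. Violating.
Others bid (6, 6, 19): truth gives 18; bid 27 gives 20 > 18. Violating.
Others bid (6, 12, 6): truth gives 20; bid 19 gives 24 > 20. Violating.
Others bid (6, 6, 27): truth gives 16; no alternative beats it.
Others bid (6, 6, 34): truth gives 0; no alternative beats it.
(Checking all 125 profiles: 27 have a profitable deviation, 98 do not.)

27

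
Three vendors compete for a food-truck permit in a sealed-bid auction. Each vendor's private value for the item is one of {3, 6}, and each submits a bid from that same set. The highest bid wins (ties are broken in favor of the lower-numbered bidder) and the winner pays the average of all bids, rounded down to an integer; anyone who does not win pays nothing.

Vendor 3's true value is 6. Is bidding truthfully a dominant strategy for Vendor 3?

Check each profile of the others' bids and compare truth against every alternative bid.
Others bid (3, 3): truth gives 2, best alternative gives 0.
Others bid (3, 6): truth gives 0, best alternative gives 0.
Others bid (6, 3): truth gives 0, best alternative gives 0.
Others bid (6, 6): truth gives 0, best alternative gives 0.
In every case the truthful bid is at least as good as any alternative, so it is a dominant strategy.

Yes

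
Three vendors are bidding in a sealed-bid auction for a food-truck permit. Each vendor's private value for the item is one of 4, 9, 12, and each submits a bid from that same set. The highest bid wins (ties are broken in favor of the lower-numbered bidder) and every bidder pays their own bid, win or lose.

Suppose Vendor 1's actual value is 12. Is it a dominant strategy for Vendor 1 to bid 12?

Consider the case where Vendor 2 bids 4 and Vendor 3 bids 4.
Truthful bid 12: wins, pays 12, utility 12 - 12 = 0.
Bid 4 instead: wins, pays 4, utility 12 - 4 = 8.
Since 8 > 0, bidding 4 is strictly better here, so truthful bidding is not dominant.

No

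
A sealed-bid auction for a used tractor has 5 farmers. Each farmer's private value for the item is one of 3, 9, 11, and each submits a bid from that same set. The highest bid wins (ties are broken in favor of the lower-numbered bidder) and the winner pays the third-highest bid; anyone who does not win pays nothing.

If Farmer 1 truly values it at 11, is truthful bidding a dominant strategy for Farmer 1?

Yes

Check each profile of the others' bids and compare truth against every alternative bid.
Others bid (3, 3, 3, 11): truth gives 8, best alternative gives 0.
Others bid (3, 3, 11, 3): truth gives 8, best alternative gives 0.
Others bid (3, 11, 3, 3): truth gives 8, best alternative gives 0.
Others bid (11, 3, 3, 3): truth gives 8, best alternative gives 0.
Others bid (3, 3, 9, 11): truth gives 2, best alternative gives 0.
Others bid (3, 3, 11, 9): truth gives 2, best alternative gives 0.
(Remaining 75 profiles checked similarly; truth is weakly best in each.)
In every case the truthful bid is at least as good as any alternative, so it is a dominant strategy.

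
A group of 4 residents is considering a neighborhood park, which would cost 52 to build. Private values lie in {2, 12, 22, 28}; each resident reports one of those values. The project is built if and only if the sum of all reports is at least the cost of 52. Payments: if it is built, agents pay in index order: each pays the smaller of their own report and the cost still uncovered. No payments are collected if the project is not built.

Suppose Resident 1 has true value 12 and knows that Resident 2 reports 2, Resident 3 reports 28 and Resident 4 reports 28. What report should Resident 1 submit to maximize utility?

2

Report 2: project built, pays 2, utility 12 - 2 = 10.
Report 12: project built, pays 12, utility 12 - 12 = 0.
Report 22: project built, pays 22, utility 12 - 22 = -10.
Report 28: project built, pays 28, utility 12 - 28 = -16.
The best choice is 2 with utility 10.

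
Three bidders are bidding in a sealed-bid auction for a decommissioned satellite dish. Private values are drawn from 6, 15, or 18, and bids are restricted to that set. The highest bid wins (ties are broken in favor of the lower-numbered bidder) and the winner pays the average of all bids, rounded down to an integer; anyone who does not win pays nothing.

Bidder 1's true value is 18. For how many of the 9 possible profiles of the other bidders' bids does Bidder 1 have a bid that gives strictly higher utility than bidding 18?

4

Others bid (6, 6): truth gives 8; bid 6 gives 12 > 8. Violating.
Others bid (6, 15): truth gives 5; bid 15 gives 6 > 5. Violating.
Others bid (15, 6): truth gives 5; bid 15 gives 6 > 5. Violating.
Others bid (15, 15): truth gives 2; bid 15 gives 3 > 2. Violating.
Others bid (6, 18): truth gives 4; no alternative beats it.
Others bid (15, 18): truth gives 1; no alternative beats it.
(Checking all 9 profiles: 4 have a profitable deviation, 5 do not.)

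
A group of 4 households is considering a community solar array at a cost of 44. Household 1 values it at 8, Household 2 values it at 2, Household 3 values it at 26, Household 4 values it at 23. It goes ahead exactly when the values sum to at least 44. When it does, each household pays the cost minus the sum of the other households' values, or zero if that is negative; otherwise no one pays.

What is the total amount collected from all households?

19

Total value 59 ≥ cost 44, so it is built.
Household 1: others sum to 51; max(0, 44 - 51) = 0.
Household 2: others sum to 57; max(0, 44 - 57) = 0.
Household 3: others sum to 33; max(0, 44 - 33) = 11.
Household 4: others sum to 36; max(0, 44 - 36) = 8.
Total collected = 0 + 0 + 11 + 8 = 19.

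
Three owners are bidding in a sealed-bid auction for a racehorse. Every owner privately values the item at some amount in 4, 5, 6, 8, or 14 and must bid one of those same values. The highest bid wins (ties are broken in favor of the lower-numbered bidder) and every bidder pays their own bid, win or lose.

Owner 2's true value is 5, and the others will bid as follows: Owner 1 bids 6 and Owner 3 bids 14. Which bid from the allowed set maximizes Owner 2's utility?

4

Bid 4: loses but pays 4, utility -4.
Bid 5: loses but pays 5, utility -5.
Bid 6: loses but pays 6, utility -6.
Bid 8: loses but pays 8, utility -8.
Bid 14: wins, pays 14, utility 5 - 14 = -9.
The best choice is 4 with utility -4.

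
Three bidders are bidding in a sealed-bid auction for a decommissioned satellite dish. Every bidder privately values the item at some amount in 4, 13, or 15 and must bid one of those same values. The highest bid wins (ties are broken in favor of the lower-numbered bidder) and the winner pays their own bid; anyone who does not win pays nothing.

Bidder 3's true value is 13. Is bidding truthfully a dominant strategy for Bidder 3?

Yes

Check each profile of the others' bids and compare truth against every alternative bid.
Others bid (4, 4): truth gives 0, best alternative gives 0.
Others bid (4, 13): truth gives 0, best alternative gives 0.
Others bid (4, 15): truth gives 0, best alternative gives 0.
Others bid (13, 4): truth gives 0, best alternative gives 0.
Others bid (13, 13): truth gives 0, best alternative gives 0.
Others bid (13, 15): truth gives 0, best alternative gives 0.
(Remaining 3 profiles checked similarly; truth is weakly best in each.)
In every case the truthful bid is at least as good as any alternative, so it is a dominant strategy.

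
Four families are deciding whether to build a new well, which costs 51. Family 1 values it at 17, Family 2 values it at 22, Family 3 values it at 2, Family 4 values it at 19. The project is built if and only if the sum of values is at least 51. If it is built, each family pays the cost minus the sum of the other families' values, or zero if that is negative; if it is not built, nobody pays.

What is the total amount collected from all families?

Total value 60 ≥ cost 51, so it is built.
Family 1: others sum to 43; max(0, 51 - 43) = 8.
Family 2: others sum to 38; max(0, 51 - 38) = 13.
Family 3: others sum to 58; max(0, 51 - 58) = 0.
Family 4: others sum to 41; max(0, 51 - 41) = 10.
Total collected = 8 + 13 + 0 + 10 = 31.

31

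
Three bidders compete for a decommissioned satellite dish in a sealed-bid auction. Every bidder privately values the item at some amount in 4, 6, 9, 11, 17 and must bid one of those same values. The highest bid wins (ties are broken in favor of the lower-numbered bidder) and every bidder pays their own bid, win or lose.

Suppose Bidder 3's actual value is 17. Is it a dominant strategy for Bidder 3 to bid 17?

Consider the case where Bidder 1 bids 4 and Bidder 2 bids 4.
Truthful bid 17: wins, pays 17, utility 17 - 17 = 0.
Bid 6 instead: wins, pays 6, utility 17 - 6 = 11.
Since 11 > 0, bidding 6 is strictly better here, so truthful bidding is not dominant.

No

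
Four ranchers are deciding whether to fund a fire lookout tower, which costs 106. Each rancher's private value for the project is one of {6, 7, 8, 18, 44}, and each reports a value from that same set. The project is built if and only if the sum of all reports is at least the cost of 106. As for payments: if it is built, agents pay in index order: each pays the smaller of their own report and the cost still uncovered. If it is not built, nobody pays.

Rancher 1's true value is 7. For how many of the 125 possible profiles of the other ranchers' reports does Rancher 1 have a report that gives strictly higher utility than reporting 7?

Others report (18, 44, 44): truth gives 0; report 6 gives 1 > 0. Violating.
Others report (44, 18, 44): truth gives 0; report 6 gives 1 > 0. Violating.
Others report (44, 44, 18): truth gives 0; report 6 gives 1 > 0. Violating.
Others report (44, 44, 44): truth gives 0; report 6 gives 1 > 0. Violating.
Others report (6, 6, 6): truth gives 0; no alternative beats it.
Others report (6, 6, 7): truth gives 0; no alternative beats it.
(Checking all 125 profiles: 4 have a profitable deviation, 121 do not.)

4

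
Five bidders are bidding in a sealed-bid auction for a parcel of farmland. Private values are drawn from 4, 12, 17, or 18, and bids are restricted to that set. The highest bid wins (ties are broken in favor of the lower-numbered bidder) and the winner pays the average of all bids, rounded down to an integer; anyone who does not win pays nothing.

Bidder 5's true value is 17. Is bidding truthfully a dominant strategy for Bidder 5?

No

Consider the case where Bidder 1 bids 4, Bidder 2 bids 4, Bidder 3 bids 4 and Bidder 4 bids 4.
Truthful bid 17: wins, pays 6, utility 17 - 6 = 11.
Bid 12 instead: wins, pays 5, utility 17 - 5 = 12.
Since 12 > 11, bidding 12 is strictly better here, so truthful bidding is not dominant.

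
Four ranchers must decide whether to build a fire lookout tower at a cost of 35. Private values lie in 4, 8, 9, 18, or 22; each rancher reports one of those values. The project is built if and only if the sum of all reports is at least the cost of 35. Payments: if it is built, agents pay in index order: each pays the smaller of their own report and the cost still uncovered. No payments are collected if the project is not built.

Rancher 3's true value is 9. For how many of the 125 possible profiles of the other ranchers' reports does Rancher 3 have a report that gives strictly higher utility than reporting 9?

Others report (4, 4, 22): truth gives 0; report 8 gives 1 > 0. Violating.
Others report (4, 8, 18): truth gives 0; report 8 gives 1 > 0. Violating.
Others report (4, 8, 22): truth gives 0; report 4 gives 5 > 0. Violating.
Others report (4, 9, 18): truth gives 0; report 4 gives 5 > 0. Violating.
Others report (4, 4, 4): truth gives 0; no alternative beats it.
Others report (4, 4, 8): truth gives 0; no alternative beats it.
(Checking all 125 profiles: 66 have a profitable deviation, 59 do not.)

66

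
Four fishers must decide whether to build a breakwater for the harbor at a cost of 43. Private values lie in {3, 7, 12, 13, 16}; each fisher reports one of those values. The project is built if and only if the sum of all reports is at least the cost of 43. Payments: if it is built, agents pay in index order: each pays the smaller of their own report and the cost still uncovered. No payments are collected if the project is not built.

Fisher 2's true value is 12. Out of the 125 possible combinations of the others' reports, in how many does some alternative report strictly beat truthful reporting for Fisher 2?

Others report (7, 13, 16): truth gives 0; report 7 gives 5 > 0. Violating.
Others report (7, 16, 13): truth gives 0; report 7 gives 5 > 0. Violating.
Others report (7, 16, 16): truth gives 0; report 7 gives 5 > 0. Violating.
Others report (12, 12, 12): truth gives 0; report 7 gives 5 > 0. Violating.
Others report (3, 3, 3): truth gives 0; no alternative beats it.
Others report (3, 3, 7): truth gives 0; no alternative beats it.
(Checking all 125 profiles: 36 have a profitable deviation, 89 do not.)

36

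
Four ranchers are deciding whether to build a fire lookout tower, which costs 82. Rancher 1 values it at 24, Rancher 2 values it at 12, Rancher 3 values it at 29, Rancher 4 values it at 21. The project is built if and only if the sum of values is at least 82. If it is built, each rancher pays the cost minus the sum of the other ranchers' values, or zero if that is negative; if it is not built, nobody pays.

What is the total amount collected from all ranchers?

Total value 86 ≥ cost 82, so it is built.
Rancher 1: others sum to 62; max(0, 82 - 62) = 20.
Rancher 2: others sum to 74; max(0, 82 - 74) = 8.
Rancher 3: others sum to 57; max(0, 82 - 57) = 25.
Rancher 4: others sum to 65; max(0, 82 - 65) = 17.
Total collected = 20 + 8 + 25 + 17 = 70.

70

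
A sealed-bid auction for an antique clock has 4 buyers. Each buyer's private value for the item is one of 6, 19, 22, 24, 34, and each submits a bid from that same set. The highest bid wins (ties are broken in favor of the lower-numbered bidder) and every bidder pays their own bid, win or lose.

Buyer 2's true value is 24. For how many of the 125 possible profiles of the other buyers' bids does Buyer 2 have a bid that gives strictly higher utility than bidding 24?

95

Others bid (6, 6, 6): truth gives 0; bid 19 gives 5 > 0. Violating.
Others bid (6, 6, 19): truth gives 0; bid 19 gives 5 > 0. Violating.
Others bid (6, 6, 22): truth gives 0; bid 22 gives 2 > 0. Violating.
Others bid (6, 6, 34): truth gives -24; bid 6 gives -6 > -24. Violating.
Others bid (6, 6, 24): truth gives 0; no alternative beats it.
Others bid (6, 19, 24): truth gives 0; no alternative beats it.
(Checking all 125 profiles: 95 have a profitable deviation, 30 do not.)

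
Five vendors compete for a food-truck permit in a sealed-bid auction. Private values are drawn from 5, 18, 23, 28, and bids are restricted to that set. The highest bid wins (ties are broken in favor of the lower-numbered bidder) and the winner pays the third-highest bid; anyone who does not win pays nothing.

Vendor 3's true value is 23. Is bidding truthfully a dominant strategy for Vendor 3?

Consider the case where Vendor 1 bids 5, Vendor 2 bids 5, Vendor 4 bids 5 and Vendor 5 bids 28.
Truthful bid 23: loses, pays 0, utility 0.
Bid 28 instead: wins, pays 5, utility 23 - 5 = 18.
Since 18 > 0, bidding 28 is strictly better here, so truthful bidding is not dominant.

No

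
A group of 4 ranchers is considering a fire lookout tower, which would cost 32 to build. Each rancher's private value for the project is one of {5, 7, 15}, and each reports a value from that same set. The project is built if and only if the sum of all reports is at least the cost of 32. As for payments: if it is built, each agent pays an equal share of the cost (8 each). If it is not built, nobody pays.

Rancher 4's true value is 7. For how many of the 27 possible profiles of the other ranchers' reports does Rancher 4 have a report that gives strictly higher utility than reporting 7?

3

Others report (5, 5, 15): truth gives -1; report 5 gives 0 > -1. Violating.
Others report (5, 15, 5): truth gives -1; report 5 gives 0 > -1. Violating.
Others report (15, 5, 5): truth gives -1; report 5 gives 0 > -1. Violating.
Others report (5, 5, 5): truth gives 0; no alternative beats it.
Others report (5, 5, 7): truth gives 0; no alternative beats it.
(Checking all 27 profiles: 3 have a profitable deviation, 24 do not.)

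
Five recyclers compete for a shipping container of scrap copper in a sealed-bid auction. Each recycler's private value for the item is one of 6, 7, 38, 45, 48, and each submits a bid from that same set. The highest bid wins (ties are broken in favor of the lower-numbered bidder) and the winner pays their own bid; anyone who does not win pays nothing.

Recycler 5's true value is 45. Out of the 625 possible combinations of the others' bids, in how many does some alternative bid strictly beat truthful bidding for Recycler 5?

16

Others bid (6, 6, 6, 6): truth gives 0; bid 7 gives 38 > 0. Violating.
Others bid (6, 6, 6, 7): truth gives 0; bid 38 gives 7 > 0. Violating.
Others bid (6, 6, 7, 6): truth gives 0; bid 38 gives 7 > 0. Violating.
Others bid (6, 6, 7, 7): truth gives 0; bid 38 gives 7 > 0. Violating.
Others bid (6, 6, 6, 38): truth gives 0; no alternative beats it.
Others bid (6, 6, 6, 45): truth gives 0; no alternative beats it.
(Checking all 625 profiles: 16 have a profitable deviation, 609 do not.)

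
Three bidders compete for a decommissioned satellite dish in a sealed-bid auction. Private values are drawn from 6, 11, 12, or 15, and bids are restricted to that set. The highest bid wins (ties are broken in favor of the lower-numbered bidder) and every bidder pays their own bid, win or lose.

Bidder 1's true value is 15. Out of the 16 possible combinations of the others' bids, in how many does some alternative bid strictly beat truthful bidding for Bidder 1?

9

Others bid (6, 6): truth gives 0; bid 6 gives 9 > 0. Violating.
Others bid (6, 11): truth gives 0; bid 11 gives 4 > 0. Violating.
Others bid (6, 12): truth gives 0; bid 12 gives 3 > 0. Violating.
Others bid (11, 6): truth gives 0; bid 11 gives 4 > 0. Violating.
Others bid (6, 15): truth gives 0; no alternative beats it.
Others bid (11, 15): truth gives 0; no alternative beats it.
(Checking all 16 profiles: 9 have a profitable deviation, 7 do not.)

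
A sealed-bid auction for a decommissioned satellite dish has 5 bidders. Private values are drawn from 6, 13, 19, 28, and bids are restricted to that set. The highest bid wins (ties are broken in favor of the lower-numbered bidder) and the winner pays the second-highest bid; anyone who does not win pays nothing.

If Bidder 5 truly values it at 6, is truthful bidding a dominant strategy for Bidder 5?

Yes

Check each profile of the others' bids and compare truth against every alternative bid.
Others bid (6, 6, 6, 6): truth gives 0, best alternative gives 0.
Others bid (6, 6, 6, 13): truth gives 0, best alternative gives 0.
Others bid (6, 6, 6, 19): truth gives 0, best alternative gives 0.
Others bid (6, 6, 6, 28): truth gives 0, best alternative gives 0.
Others bid (6, 6, 13, 6): truth gives 0, best alternative gives 0.
Others bid (6, 6, 13, 13): truth gives 0, best alternative gives 0.
(Remaining 250 profiles checked similarly; truth is weakly best in each.)
In every case the truthful bid is at least as good as any alternative, so it is a dominant strategy.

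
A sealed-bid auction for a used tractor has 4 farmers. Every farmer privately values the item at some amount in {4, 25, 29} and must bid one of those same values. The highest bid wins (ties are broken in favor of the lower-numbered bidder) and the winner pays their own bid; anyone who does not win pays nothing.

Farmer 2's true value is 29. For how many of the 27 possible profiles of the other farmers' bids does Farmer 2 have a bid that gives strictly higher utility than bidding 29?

Others bid (4, 4, 4): truth gives 0; bid 25 gives 4 > 0. Violating.
Others bid (4, 4, 25): truth gives 0; bid 25 gives 4 > 0. Violating.
Others bid (4, 25, 4): truth gives 0; bid 25 gives 4 > 0. Violating.
Others bid (4, 25, 25): truth gives 0; bid 25 gives 4 > 0. Violating.
Others bid (4, 4, 29): truth gives 0; no alternative beats it.
Others bid (4, 25, 29): truth gives 0; no alternative beats it.
(Checking all 27 profiles: 4 have a profitable deviation, 23 do not.)

4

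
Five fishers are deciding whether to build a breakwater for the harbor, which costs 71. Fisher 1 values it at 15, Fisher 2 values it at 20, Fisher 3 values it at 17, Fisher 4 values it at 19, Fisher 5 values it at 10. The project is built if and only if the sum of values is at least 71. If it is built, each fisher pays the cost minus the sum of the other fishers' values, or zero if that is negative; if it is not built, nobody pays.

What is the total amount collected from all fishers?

31

Total value 81 ≥ cost 71, so it is built.
Fisher 1: others sum to 66; max(0, 71 - 66) = 5.
Fisher 2: others sum to 61; max(0, 71 - 61) = 10.
Fisher 3: others sum to 64; max(0, 71 - 64) = 7.
Fisher 4: others sum to 62; max(0, 71 - 62) = 9.
Fisher 5: others sum to 71; max(0, 71 - 71) = 0.
Total collected = 5 + 10 + 7 + 9 + 0 = 31.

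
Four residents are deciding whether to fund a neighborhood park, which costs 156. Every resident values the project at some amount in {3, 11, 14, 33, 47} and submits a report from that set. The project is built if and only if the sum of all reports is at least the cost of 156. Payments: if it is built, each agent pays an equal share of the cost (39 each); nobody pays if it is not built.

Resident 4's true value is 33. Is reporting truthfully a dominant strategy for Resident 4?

No

Consider the case where Resident 1 reports 33, Resident 2 reports 47 and Resident 3 reports 47.
Truthful report 33: project built, pays 39, utility 33 - 39 = -6.
Report 3 instead: project not built, utility 0.
Since 0 > -6, reporting 3 is strictly better here, so truthful reporting is not dominant.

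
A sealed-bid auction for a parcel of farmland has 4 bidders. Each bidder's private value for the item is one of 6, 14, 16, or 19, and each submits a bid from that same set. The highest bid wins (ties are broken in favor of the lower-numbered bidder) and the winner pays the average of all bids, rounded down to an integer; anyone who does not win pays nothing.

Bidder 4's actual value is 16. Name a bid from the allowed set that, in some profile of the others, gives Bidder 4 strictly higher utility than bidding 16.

Suppose Bidder 1 bids 6, Bidder 2 bids 6 and Bidder 3 bids 16.
Bid 16: loses, pays 0, utility 0.
Bid 19: wins, pays 11, utility 16 - 11 = 5.
So bidding 19 beats truth here (5 > 0).

19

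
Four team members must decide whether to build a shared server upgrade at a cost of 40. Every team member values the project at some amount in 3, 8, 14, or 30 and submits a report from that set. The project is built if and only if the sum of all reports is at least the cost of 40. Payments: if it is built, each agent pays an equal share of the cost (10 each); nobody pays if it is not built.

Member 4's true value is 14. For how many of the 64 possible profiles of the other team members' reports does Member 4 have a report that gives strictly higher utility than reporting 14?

16

Others report (3, 3, 8): truth gives 0; report 30 gives 4 > 0. Violating.
Others report (3, 3, 14): truth gives 0; report 30 gives 4 > 0. Violating.
Others report (3, 8, 3): truth gives 0; report 30 gives 4 > 0. Violating.
Others report (3, 8, 8): truth gives 0; report 30 gives 4 > 0. Violating.
Others report (3, 3, 3): truth gives 0; no alternative beats it.
Others report (3, 3, 30): truth gives 4; no alternative beats it.
(Checking all 64 profiles: 16 have a profitable deviation, 48 do not.)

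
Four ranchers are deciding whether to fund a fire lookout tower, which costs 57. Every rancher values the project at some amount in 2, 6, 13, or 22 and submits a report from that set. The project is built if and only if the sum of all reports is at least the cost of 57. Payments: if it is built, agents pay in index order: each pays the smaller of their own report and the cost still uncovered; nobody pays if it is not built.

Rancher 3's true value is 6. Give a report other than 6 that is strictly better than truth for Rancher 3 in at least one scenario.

2

Suppose Rancher 1 reports 13, Rancher 2 reports 22 and Rancher 4 reports 22.
Report 6: project built, pays 6, utility 6 - 6 = 0.
Report 2: project built, pays 2, utility 6 - 2 = 4.
So reporting 2 beats truth here (4 > 0).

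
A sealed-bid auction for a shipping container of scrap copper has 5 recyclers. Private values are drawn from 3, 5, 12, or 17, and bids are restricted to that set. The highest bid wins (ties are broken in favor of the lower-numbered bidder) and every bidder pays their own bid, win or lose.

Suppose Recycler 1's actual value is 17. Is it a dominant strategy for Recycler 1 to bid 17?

Consider the case where Recycler 2 bids 3, Recycler 3 bids 3, Recycler 4 bids 3 and Recycler 5 bids 3.
Truthful bid 17: wins, pays 17, utility 17 - 17 = 0.
Bid 3 instead: wins, pays 3, utility 17 - 3 = 14.
Since 14 > 0, bidding 3 is strictly better here, so truthful bidding is not dominant.

No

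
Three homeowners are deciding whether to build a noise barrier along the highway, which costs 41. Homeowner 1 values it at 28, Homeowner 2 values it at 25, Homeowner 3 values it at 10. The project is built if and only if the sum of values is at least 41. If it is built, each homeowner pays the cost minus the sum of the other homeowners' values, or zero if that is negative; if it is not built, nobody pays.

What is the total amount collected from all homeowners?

9

Total value 63 ≥ cost 41, so it is built.
Homeowner 1: others sum to 35; max(0, 41 - 35) = 6.
Homeowner 2: others sum to 38; max(0, 41 - 38) = 3.
Homeowner 3: others sum to 53; max(0, 41 - 53) = 0.
Total collected = 6 + 3 + 0 = 9.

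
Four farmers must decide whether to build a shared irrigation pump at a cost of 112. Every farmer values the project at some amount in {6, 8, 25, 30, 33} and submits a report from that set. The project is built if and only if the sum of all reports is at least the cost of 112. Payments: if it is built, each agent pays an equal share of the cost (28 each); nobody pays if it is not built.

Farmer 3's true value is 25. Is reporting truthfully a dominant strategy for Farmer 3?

Consider the case where Farmer 1 reports 25, Farmer 2 reports 30 and Farmer 4 reports 33.
Truthful report 25: project built, pays 28, utility 25 - 28 = -3.
Report 6 instead: project not built, utility 0.
Since 0 > -3, reporting 6 is strictly better here, so truthful reporting is not dominant.

No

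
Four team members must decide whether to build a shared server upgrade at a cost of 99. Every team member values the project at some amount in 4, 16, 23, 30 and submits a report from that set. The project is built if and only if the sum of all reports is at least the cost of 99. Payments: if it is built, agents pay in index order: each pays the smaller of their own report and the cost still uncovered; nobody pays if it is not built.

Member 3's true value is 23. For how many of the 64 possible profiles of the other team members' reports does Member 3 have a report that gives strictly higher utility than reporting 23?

Others report (23, 30, 30): truth gives 0; report 16 gives 7 > 0. Violating.
Others report (30, 23, 30): truth gives 0; report 16 gives 7 > 0. Violating.
Others report (30, 30, 23): truth gives 0; report 16 gives 7 > 0. Violating.
Others report (30, 30, 30): truth gives 0; report 16 gives 7 > 0. Violating.
Others report (4, 4, 4): truth gives 0; no alternative beats it.
Others report (4, 4, 16): truth gives 0; no alternative beats it.
(Checking all 64 profiles: 4 have a profitable deviation, 60 do not.)

4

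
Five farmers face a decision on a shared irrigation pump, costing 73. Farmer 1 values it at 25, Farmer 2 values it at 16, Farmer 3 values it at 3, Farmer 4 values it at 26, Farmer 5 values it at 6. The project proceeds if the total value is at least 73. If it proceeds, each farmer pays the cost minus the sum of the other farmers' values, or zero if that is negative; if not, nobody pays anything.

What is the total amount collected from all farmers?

Total value 76 ≥ cost 73, so it is built.
Farmer 1: others sum to 51; max(0, 73 - 51) = 22.
Farmer 2: others sum to 60; max(0, 73 - 60) = 13.
Farmer 3: others sum to 73; max(0, 73 - 73) = 0.
Farmer 4: others sum to 50; max(0, 73 - 50) = 23.
Farmer 5: others sum to 70; max(0, 73 - 70) = 3.
Total collected = 22 + 13 + 0 + 23 + 3 = 61.

61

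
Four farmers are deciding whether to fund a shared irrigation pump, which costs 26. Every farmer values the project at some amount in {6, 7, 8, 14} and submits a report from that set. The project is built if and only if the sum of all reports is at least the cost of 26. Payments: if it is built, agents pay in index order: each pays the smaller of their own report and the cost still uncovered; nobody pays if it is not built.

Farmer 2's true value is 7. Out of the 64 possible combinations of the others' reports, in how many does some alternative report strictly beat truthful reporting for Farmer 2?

60

Others report (6, 6, 8): truth gives 0; report 6 gives 1 > 0. Violating.
Others report (6, 6, 14): truth gives 0; report 6 gives 1 > 0. Violating.
Others report (6, 7, 7): truth gives 0; report 6 gives 1 > 0. Violating.
Others report (6, 7, 8): truth gives 0; report 6 gives 1 > 0. Violating.
Others report (6, 6, 6): truth gives 0; no alternative beats it.
Others report (6, 6, 7): truth gives 0; no alternative beats it.
(Checking all 64 profiles: 60 have a profitable deviation, 4 do not.)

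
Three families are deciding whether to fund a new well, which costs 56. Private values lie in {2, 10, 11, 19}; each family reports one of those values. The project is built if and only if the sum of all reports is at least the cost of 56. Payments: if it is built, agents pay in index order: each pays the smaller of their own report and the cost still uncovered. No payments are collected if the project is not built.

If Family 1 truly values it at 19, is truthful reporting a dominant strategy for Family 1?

Check each profile of the others' reports and compare truth against every alternative report.
Others report (2, 2): truth gives 0, best alternative gives 0.
Others report (2, 10): truth gives 0, best alternative gives 0.
Others report (2, 11): truth gives 0, best alternative gives 0.
Others report (2, 19): truth gives 0, best alternative gives 0.
Others report (10, 2): truth gives 0, best alternative gives 0.
Others report (10, 10): truth gives 0, best alternative gives 0.
(Remaining 10 profiles checked similarly; truth is weakly best in each.)
In every case the truthful report is at least as good as any alternative, so it is a dominant strategy.

Yes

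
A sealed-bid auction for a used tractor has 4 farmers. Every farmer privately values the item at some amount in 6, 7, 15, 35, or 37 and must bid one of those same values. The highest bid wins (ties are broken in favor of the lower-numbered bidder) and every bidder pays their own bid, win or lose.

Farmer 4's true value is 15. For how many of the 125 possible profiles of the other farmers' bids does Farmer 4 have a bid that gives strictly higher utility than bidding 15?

Others bid (6, 6, 6): truth gives 0; bid 7 gives 8 > 0. Violating.
Others bid (6, 6, 15): truth gives -15; bid 6 gives -6 > -15. Violating.
Others bid (6, 6, 35): truth gives -15; bid 6 gives -6 > -15. Violating.
Others bid (6, 6, 37): truth gives -15; bid 6 gives -6 > -15. Violating.
Others bid (6, 6, 7): truth gives 0; no alternative beats it.
Others bid (6, 7, 6): truth gives 0; no alternative beats it.
(Checking all 125 profiles: 118 have a profitable deviation, 7 do not.)

118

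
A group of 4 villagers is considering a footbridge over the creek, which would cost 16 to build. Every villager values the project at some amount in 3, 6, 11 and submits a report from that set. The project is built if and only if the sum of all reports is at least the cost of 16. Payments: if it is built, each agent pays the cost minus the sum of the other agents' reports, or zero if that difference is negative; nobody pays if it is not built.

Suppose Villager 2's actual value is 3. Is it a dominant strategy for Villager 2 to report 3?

Check each profile of the others' reports and compare truth against every alternative report.
Others report (3, 3, 6): truth gives 0, best alternative gives -1.
Others report (3, 6, 3): truth gives 0, best alternative gives -1.
Others report (6, 3, 3): truth gives 0, best alternative gives -1.
Others report (3, 3, 11): truth gives 3, best alternative gives 3.
Others report (3, 6, 11): truth gives 3, best alternative gives 3.
Others report (3, 11, 3): truth gives 3, best alternative gives 3.
(Remaining 21 profiles checked similarly; truth is weakly best in each.)
In every case the truthful report is at least as good as any alternative, so it is a dominant strategy.

Yes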